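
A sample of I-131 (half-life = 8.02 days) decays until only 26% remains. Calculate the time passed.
t = t½ × log₂(N₀/N) = 15.59 days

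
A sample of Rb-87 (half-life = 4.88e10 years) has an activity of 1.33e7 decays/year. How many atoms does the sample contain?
N = A/λ = 9.364e17 atoms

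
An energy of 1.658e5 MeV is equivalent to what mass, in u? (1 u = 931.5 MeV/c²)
m = E/c² = 178 u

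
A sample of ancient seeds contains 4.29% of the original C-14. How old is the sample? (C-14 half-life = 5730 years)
Age = t½ × log₂(1/ratio) = 26030 years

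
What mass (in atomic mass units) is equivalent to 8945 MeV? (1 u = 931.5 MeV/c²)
m = E/c² = 9.603 u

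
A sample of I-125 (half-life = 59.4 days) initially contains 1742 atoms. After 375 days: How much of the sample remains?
N = N₀(1/2)^(t/t½) = 21.91 atoms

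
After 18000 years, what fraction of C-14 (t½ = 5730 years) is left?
N/N₀ = (1/2)^(t/t½) = 0.1133 = 11.3%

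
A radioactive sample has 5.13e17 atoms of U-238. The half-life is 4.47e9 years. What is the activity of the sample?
A = λN = 7.955e7 decays/year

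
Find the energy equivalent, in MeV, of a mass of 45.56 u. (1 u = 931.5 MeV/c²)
E = mc² = 42440 MeV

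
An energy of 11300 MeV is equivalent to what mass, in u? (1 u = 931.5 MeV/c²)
m = E/c² = 12.13 u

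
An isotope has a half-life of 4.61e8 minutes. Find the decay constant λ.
λ = ln(2)/t½ = 1.504e-9 minute⁻¹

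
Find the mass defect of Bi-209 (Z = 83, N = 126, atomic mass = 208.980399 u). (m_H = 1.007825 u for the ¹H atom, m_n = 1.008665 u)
Δm = Z·m_H + N·m_n − M = 1.761 u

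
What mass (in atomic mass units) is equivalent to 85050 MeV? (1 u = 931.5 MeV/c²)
m = E/c² = 91.3 u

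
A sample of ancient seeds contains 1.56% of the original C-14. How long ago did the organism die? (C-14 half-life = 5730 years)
Age = t½ × log₂(1/ratio) = 34390 years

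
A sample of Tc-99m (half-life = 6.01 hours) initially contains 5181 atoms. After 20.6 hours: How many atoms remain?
N = N₀(1/2)^(t/t½) = 481.5 atoms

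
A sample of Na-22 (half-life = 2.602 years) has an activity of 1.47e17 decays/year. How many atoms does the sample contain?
N = A/λ = 5.518e17 atoms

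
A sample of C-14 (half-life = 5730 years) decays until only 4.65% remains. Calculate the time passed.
t = t½ × log₂(N₀/N) = 25360 years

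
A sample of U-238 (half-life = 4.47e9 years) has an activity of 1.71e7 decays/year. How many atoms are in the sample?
N = A/λ = 1.103e17 atoms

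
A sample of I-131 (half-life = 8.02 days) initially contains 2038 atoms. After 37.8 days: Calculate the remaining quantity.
N = N₀(1/2)^(t/t½) = 77.69 atoms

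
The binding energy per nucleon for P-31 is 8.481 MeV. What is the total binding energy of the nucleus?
B.E. = 8.481 × 31 = 262.9 MeV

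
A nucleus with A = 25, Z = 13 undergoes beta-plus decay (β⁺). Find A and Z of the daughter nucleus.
Daughter: A = 25, Z = 12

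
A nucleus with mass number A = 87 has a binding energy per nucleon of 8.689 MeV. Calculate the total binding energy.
B.E. = 8.689 × 87 = 755.9 MeV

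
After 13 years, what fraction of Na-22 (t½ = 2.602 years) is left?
N/N₀ = (1/2)^(t/t½) = 0.03133 = 3.13%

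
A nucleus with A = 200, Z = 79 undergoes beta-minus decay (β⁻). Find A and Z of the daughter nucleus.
Daughter: A = 200, Z = 80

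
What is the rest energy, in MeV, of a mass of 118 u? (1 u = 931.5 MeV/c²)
E = mc² = 1.099e5 MeV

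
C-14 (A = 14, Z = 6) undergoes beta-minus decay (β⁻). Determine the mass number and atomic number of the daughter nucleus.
Daughter: A = 14, Z = 7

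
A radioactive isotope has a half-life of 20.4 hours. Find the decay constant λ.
λ = ln(2)/t½ = 0.03398 hour⁻¹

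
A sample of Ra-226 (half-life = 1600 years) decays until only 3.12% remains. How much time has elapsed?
t = t½ × log₂(N₀/N) = 8004 years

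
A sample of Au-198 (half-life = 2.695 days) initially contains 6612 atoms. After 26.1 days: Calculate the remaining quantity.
N = N₀(1/2)^(t/t½) = 8.035 atoms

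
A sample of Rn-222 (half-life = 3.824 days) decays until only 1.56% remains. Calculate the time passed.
t = t½ × log₂(N₀/N) = 22.95 days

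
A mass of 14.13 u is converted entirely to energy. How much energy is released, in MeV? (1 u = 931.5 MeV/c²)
E = mc² = 13160 MeV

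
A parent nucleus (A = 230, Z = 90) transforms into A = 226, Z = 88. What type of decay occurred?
ΔA = -4, ΔZ = -2 ⇒ alpha decay (α)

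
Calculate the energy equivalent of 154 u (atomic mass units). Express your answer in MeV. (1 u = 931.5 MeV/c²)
E = mc² = 1.435e5 MeV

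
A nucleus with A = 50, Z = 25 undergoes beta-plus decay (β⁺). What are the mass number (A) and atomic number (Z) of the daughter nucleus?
Daughter: A = 50, Z = 24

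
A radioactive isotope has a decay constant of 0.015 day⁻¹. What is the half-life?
t½ = ln(2)/λ = 46.21 days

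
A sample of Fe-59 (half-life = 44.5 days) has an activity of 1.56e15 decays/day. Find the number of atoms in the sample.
N = A/λ = 1.002e17 atoms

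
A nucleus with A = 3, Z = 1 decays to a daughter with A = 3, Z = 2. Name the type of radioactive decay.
ΔA = 0, ΔZ = +1 ⇒ beta-minus decay (β⁻)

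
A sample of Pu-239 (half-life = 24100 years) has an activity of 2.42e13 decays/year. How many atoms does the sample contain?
N = A/λ = 8.414e17 atoms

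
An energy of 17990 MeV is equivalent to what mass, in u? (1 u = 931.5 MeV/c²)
m = E/c² = 19.31 u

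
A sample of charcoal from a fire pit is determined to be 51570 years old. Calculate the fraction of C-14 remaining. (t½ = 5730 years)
N/N₀ = (1/2)^(t/t½) = 0.001953 = 0.195%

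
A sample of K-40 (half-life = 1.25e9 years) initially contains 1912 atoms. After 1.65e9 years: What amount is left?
N = N₀(1/2)^(t/t½) = 765.8 atoms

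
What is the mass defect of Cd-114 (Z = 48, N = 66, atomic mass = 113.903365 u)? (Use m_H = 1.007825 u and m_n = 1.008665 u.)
Δm = Z·m_H + N·m_n − M = 1.044 u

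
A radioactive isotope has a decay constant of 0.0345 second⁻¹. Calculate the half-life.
t½ = ln(2)/λ = 20.09 seconds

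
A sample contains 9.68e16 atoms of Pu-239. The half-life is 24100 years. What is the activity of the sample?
A = λN = 2.784e12 decays/year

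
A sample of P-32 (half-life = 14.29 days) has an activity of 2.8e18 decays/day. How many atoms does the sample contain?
N = A/λ = 5.773e19 atoms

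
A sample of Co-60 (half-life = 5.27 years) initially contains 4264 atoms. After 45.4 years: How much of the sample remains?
N = N₀(1/2)^(t/t½) = 10.88 atoms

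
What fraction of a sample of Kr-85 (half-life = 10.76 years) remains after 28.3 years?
N/N₀ = (1/2)^(t/t½) = 0.1615 = 16.2%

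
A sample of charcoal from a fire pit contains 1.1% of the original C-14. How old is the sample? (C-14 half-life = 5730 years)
Age = t½ × log₂(1/ratio) = 37280 years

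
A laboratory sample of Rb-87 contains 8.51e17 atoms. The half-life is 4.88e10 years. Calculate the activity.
A = λN = 1.209e7 decays/year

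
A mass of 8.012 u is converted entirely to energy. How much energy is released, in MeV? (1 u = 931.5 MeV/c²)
E = mc² = 7463 MeV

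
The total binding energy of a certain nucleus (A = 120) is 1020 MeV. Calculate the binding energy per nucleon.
B.E./A = 1020/120 = 8.5 MeV/nucleon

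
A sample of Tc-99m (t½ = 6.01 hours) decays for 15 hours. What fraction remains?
N/N₀ = (1/2)^(t/t½) = 0.1773 = 17.7%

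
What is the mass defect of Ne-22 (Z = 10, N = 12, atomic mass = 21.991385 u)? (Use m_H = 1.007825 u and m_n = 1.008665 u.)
Δm = Z·m_H + N·m_n − M = 0.1908 u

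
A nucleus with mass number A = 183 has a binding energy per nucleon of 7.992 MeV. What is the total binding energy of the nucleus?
B.E. = 7.992 × 183 = 1463 MeV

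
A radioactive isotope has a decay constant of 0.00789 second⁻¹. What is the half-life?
t½ = ln(2)/λ = 87.85 seconds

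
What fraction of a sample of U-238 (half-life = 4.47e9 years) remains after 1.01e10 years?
N/N₀ = (1/2)^(t/t½) = 0.2088 = 20.9%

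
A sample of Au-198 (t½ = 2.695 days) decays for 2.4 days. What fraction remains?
N/N₀ = (1/2)^(t/t½) = 0.5394 = 53.9%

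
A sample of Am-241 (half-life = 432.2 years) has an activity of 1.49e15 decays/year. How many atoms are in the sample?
N = A/λ = 9.291e17 atoms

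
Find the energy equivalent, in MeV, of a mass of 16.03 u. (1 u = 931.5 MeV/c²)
E = mc² = 14930 MeV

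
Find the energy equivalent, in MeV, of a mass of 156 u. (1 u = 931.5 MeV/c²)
E = mc² = 1.453e5 MeV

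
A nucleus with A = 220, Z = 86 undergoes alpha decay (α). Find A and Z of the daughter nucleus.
Daughter: A = 216, Z = 84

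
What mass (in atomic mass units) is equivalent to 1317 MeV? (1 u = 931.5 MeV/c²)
m = E/c² = 1.414 u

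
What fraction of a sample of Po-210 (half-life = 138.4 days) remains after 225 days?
N/N₀ = (1/2)^(t/t½) = 0.324 = 32.4%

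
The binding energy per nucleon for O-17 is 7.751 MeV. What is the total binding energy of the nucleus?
B.E. = 7.751 × 17 = 131.8 MeV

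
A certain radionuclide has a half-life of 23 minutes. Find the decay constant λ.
λ = ln(2)/t½ = 0.03014 minute⁻¹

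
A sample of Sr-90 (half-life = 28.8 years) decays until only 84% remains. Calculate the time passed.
t = t½ × log₂(N₀/N) = 7.244 years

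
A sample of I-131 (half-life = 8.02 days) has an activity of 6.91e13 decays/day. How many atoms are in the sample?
N = A/λ = 7.995e14 atoms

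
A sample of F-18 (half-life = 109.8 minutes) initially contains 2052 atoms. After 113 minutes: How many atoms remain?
N = N₀(1/2)^(t/t½) = 1005 atoms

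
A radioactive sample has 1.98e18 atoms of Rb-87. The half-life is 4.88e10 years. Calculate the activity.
A = λN = 2.812e7 decays/year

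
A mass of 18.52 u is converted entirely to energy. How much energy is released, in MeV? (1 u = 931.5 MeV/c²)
E = mc² = 17250 MeV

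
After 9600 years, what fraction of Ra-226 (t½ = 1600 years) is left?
N/N₀ = (1/2)^(t/t½) = 0.01562 = 1.56%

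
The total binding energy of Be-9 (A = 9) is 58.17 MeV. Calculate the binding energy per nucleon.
B.E./A = 58.17/9 = 6.463 MeV/nucleon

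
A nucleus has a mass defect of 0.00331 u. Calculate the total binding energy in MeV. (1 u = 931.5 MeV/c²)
B.E. = Δm × 931.5 = 3.083 MeV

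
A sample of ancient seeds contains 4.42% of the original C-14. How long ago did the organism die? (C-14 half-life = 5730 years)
Age = t½ × log₂(1/ratio) = 25780 years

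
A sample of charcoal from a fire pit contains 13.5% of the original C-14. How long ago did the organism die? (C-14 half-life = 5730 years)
Age = t½ × log₂(1/ratio) = 16550 years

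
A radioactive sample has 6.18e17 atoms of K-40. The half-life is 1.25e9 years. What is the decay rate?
A = λN = 3.427e8 decays/year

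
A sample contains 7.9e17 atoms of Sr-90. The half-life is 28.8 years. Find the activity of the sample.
A = λN = 1.901e16 decays/year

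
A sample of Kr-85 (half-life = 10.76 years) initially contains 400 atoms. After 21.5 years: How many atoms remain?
N = N₀(1/2)^(t/t½) = 100.1 atoms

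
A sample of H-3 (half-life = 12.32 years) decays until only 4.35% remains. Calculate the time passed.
t = t½ × log₂(N₀/N) = 55.72 years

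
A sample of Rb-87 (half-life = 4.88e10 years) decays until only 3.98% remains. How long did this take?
t = t½ × log₂(N₀/N) = 2.27e11 years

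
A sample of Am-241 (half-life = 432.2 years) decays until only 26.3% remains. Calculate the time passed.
t = t½ × log₂(N₀/N) = 832.8 years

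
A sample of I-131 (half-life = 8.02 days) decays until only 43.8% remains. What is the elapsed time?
t = t½ × log₂(N₀/N) = 9.552 days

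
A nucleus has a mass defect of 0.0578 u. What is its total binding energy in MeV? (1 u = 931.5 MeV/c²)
B.E. = Δm × 931.5 = 53.84 MeV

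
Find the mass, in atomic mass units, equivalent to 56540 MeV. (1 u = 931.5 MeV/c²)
m = E/c² = 60.7 u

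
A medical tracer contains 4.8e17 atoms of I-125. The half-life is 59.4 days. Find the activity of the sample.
A = λN = 5.601e15 decays/day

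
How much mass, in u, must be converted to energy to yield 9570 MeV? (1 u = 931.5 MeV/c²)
m = E/c² = 10.27 u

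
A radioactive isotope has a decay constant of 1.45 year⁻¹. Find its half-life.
t½ = ln(2)/λ = 0.478 years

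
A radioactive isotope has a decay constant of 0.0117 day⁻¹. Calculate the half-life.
t½ = ln(2)/λ = 59.24 days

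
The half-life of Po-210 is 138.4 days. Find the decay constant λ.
λ = ln(2)/t½ = 0.005008 day⁻¹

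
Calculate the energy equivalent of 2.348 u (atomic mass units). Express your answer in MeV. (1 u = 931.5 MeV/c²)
E = mc² = 2187 MeV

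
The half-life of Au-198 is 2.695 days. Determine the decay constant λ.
λ = ln(2)/t½ = 0.2572 day⁻¹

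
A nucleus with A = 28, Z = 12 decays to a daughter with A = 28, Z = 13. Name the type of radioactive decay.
ΔA = 0, ΔZ = +1 ⇒ beta-minus decay (β⁻)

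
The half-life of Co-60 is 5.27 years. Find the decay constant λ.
λ = ln(2)/t½ = 0.1315 year⁻¹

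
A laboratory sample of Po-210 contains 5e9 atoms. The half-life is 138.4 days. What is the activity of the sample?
A = λN = 2.504e7 decays/day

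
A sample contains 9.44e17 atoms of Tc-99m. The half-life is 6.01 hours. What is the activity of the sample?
A = λN = 1.089e17 decays/hour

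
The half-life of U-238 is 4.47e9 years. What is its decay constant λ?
λ = ln(2)/t½ = 1.551e-10 year⁻¹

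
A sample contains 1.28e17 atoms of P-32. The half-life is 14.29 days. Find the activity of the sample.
A = λN = 6.209e15 decays/day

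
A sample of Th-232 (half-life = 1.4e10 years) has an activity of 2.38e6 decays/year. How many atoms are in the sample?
N = A/λ = 4.807e16 atoms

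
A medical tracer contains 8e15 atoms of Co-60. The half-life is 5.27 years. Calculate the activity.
A = λN = 1.052e15 decays/year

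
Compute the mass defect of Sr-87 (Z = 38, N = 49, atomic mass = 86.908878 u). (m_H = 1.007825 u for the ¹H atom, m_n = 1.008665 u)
Δm = Z·m_H + N·m_n − M = 0.8131 u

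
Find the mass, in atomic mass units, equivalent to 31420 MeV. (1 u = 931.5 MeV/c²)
m = E/c² = 33.73 u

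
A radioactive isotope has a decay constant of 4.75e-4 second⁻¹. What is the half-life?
t½ = ln(2)/λ = 1459 seconds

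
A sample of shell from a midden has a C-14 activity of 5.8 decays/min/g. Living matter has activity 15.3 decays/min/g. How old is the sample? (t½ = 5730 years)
Age = t½ × log₂(A₀/A) = 8019 years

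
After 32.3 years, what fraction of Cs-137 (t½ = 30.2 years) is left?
N/N₀ = (1/2)^(t/t½) = 0.4765 = 47.6%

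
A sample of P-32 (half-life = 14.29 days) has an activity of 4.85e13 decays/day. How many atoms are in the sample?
N = A/λ = 9.999e14 atoms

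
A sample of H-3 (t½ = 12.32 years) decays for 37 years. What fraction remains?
N/N₀ = (1/2)^(t/t½) = 0.1247 = 12.5%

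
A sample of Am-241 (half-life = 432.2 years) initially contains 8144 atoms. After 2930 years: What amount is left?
N = N₀(1/2)^(t/t½) = 74.14 atoms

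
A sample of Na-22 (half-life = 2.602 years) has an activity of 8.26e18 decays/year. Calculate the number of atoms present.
N = A/λ = 3.101e19 atoms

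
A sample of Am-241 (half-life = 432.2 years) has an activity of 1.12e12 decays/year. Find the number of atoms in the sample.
N = A/λ = 6.984e14 atoms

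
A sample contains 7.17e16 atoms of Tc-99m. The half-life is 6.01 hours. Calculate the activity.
A = λN = 8.269e15 decays/hour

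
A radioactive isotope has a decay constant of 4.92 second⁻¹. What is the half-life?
t½ = ln(2)/λ = 0.1409 seconds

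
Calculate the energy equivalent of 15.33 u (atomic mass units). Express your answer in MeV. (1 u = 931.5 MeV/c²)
E = mc² = 14280 MeV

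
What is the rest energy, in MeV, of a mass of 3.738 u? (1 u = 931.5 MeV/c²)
E = mc² = 3482 MeV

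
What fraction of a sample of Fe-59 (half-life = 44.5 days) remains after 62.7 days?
N/N₀ = (1/2)^(t/t½) = 0.3766 = 37.7%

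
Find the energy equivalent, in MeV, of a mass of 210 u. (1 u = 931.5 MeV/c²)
E = mc² = 1.956e5 MeV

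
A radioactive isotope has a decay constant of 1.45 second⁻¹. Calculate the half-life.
t½ = ln(2)/λ = 0.478 seconds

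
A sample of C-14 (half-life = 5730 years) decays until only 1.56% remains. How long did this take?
t = t½ × log₂(N₀/N) = 34390 years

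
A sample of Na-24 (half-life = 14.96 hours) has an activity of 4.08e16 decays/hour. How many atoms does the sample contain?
N = A/λ = 8.806e17 atoms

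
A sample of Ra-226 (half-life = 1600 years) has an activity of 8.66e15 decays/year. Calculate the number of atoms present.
N = A/λ = 1.999e19 atoms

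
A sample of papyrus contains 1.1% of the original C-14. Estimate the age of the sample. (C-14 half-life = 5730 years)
Age = t½ × log₂(1/ratio) = 37280 years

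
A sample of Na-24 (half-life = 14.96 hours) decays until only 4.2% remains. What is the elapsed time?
t = t½ × log₂(N₀/N) = 68.42 hours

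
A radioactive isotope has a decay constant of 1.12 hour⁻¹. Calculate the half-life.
t½ = ln(2)/λ = 0.6189 hours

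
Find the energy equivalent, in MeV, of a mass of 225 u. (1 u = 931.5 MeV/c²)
E = mc² = 2.096e5 MeV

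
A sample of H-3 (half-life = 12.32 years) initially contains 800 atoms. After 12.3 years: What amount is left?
N = N₀(1/2)^(t/t½) = 400.5 atoms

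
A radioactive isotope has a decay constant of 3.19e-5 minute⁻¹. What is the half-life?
t½ = ln(2)/λ = 21730 minutes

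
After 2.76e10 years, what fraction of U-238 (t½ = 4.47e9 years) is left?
N/N₀ = (1/2)^(t/t½) = 0.01384 = 1.38%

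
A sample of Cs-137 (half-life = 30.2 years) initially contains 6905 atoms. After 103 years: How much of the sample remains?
N = N₀(1/2)^(t/t½) = 649.3 atoms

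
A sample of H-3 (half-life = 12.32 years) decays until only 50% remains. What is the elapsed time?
t = t½ × log₂(N₀/N) = 12.32 years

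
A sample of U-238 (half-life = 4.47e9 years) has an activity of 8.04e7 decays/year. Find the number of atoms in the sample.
N = A/λ = 5.185e17 atoms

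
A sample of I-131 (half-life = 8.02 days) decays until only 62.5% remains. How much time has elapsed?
t = t½ × log₂(N₀/N) = 5.438 days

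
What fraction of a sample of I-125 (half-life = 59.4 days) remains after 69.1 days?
N/N₀ = (1/2)^(t/t½) = 0.4465 = 44.6%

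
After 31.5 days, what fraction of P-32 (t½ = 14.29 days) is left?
N/N₀ = (1/2)^(t/t½) = 0.217 = 21.7%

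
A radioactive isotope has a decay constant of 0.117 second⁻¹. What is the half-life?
t½ = ln(2)/λ = 5.924 seconds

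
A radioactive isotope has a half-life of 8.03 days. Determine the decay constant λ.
λ = ln(2)/t½ = 0.08632 day⁻¹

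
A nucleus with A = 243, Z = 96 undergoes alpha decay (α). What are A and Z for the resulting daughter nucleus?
Daughter: A = 239, Z = 94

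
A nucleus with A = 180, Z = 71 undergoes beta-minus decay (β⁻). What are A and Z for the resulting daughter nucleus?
Daughter: A = 180, Z = 72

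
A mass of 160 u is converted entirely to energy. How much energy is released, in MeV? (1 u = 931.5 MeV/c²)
E = mc² = 1.49e5 MeV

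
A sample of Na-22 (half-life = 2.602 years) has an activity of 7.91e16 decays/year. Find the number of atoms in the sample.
N = A/λ = 2.969e17 atoms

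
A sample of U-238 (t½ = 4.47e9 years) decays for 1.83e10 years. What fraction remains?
N/N₀ = (1/2)^(t/t½) = 0.05856 = 5.86%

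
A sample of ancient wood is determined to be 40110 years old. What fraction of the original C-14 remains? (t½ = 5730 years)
N/N₀ = (1/2)^(t/t½) = 0.007812 = 0.781%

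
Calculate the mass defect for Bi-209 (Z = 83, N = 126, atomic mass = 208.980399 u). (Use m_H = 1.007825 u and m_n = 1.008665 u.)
Δm = Z·m_H + N·m_n − M = 1.761 u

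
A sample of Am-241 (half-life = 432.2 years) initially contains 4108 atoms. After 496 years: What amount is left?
N = N₀(1/2)^(t/t½) = 1854 atoms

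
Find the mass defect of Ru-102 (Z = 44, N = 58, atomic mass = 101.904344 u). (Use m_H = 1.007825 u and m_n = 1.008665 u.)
Δm = Z·m_H + N·m_n − M = 0.9425 u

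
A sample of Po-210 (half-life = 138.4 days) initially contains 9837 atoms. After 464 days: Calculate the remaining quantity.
N = N₀(1/2)^(t/t½) = 963 atoms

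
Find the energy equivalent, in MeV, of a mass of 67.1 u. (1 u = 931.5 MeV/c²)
E = mc² = 62500 MeV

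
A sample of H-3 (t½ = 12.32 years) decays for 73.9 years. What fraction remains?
N/N₀ = (1/2)^(t/t½) = 0.01564 = 1.56%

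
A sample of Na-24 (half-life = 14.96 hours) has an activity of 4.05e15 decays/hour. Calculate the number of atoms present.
N = A/λ = 8.741e16 atoms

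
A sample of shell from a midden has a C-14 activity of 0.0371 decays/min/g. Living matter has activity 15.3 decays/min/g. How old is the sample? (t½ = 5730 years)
Age = t½ × log₂(A₀/A) = 49780 years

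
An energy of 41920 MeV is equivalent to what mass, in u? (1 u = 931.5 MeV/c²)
m = E/c² = 45 u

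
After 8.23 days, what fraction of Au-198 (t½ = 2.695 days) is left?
N/N₀ = (1/2)^(t/t½) = 0.1204 = 12%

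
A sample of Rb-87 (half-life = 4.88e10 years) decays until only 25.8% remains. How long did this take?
t = t½ × log₂(N₀/N) = 9.538e10 years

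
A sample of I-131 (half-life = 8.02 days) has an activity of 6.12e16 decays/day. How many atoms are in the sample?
N = A/λ = 7.081e17 atoms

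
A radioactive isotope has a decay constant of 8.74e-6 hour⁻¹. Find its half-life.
t½ = ln(2)/λ = 79310 hours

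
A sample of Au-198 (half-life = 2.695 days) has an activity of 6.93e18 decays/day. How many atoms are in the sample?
N = A/λ = 2.694e19 atoms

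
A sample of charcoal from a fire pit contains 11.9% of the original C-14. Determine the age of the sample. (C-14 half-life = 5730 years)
Age = t½ × log₂(1/ratio) = 17600 years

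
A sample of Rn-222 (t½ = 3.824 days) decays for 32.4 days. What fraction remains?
N/N₀ = (1/2)^(t/t½) = 0.002815 = 0.281%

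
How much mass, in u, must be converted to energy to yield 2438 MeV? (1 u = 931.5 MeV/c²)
m = E/c² = 2.617 u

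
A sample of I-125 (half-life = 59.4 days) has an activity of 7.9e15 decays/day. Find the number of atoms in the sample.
N = A/λ = 6.77e17 atoms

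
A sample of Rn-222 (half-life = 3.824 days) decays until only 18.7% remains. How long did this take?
t = t½ × log₂(N₀/N) = 9.25 days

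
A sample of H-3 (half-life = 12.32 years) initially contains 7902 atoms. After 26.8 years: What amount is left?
N = N₀(1/2)^(t/t½) = 1749 atoms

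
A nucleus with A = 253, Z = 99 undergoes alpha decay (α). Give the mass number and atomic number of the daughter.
Daughter: A = 249, Z = 97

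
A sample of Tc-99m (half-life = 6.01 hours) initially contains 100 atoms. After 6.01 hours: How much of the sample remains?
N = N₀(1/2)^(t/t½) = 50 atoms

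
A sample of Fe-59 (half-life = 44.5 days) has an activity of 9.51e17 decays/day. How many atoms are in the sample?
N = A/λ = 6.105e19 atoms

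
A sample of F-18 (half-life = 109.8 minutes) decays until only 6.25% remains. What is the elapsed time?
t = t½ × log₂(N₀/N) = 439.2 minutes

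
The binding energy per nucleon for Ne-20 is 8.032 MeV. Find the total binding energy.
B.E. = 8.032 × 20 = 160.6 MeV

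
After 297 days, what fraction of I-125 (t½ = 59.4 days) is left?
N/N₀ = (1/2)^(t/t½) = 0.03125 = 3.12%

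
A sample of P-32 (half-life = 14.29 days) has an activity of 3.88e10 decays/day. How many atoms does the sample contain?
N = A/λ = 7.999e11 atoms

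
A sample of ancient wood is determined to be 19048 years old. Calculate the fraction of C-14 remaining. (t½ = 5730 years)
N/N₀ = (1/2)^(t/t½) = 0.09984 = 9.98%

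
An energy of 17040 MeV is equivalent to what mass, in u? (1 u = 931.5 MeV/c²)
m = E/c² = 18.29 u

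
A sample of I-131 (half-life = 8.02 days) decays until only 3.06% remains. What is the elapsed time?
t = t½ × log₂(N₀/N) = 40.34 days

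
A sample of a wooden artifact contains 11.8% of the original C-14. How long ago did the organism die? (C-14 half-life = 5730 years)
Age = t½ × log₂(1/ratio) = 17670 years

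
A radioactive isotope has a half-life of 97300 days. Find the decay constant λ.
λ = ln(2)/t½ = 7.124e-6 day⁻¹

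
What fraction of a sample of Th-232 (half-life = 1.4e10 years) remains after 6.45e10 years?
N/N₀ = (1/2)^(t/t½) = 0.04103 = 4.1%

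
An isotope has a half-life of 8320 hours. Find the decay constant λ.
λ = ln(2)/t½ = 8.331e-5 hour⁻¹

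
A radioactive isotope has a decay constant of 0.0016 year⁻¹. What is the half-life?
t½ = ln(2)/λ = 433.2 years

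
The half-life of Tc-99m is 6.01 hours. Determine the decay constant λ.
λ = ln(2)/t½ = 0.1153 hour⁻¹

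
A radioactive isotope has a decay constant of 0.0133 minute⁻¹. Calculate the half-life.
t½ = ln(2)/λ = 52.12 minutes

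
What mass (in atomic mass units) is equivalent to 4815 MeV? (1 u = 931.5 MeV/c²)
m = E/c² = 5.169 u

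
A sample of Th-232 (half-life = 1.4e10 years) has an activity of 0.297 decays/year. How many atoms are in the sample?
N = A/λ = 5.999e9 atoms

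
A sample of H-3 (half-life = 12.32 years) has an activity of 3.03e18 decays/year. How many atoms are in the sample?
N = A/λ = 5.386e19 atoms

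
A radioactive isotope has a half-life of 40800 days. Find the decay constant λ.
λ = ln(2)/t½ = 1.699e-5 day⁻¹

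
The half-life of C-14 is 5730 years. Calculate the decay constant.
λ = ln(2)/t½ = 1.21e-4 year⁻¹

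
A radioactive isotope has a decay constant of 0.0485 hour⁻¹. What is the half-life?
t½ = ln(2)/λ = 14.29 hours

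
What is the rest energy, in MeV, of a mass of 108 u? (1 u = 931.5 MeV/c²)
E = mc² = 1.006e5 MeV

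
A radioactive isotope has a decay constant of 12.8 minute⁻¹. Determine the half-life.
t½ = ln(2)/λ = 0.05415 minutes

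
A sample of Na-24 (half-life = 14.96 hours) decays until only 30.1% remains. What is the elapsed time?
t = t½ × log₂(N₀/N) = 25.91 hours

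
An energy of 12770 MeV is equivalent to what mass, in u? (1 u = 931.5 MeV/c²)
m = E/c² = 13.71 u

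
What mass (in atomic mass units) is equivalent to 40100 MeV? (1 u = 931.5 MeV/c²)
m = E/c² = 43.05 u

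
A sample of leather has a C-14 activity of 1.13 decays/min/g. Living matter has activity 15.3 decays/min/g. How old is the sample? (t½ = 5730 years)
Age = t½ × log₂(A₀/A) = 21540 years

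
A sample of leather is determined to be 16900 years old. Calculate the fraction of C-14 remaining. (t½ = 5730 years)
N/N₀ = (1/2)^(t/t½) = 0.1295 = 12.9%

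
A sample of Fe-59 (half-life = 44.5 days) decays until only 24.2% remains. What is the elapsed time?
t = t½ × log₂(N₀/N) = 91.09 days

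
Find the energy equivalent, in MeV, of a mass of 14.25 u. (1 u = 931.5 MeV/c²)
E = mc² = 13270 MeV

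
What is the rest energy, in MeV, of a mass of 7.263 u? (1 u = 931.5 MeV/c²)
E = mc² = 6765 MeV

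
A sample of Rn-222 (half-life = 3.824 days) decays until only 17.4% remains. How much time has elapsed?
t = t½ × log₂(N₀/N) = 9.647 days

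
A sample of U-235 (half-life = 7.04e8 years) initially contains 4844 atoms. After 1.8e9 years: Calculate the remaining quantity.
N = N₀(1/2)^(t/t½) = 823.2 atoms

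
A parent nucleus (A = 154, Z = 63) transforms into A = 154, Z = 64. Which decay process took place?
ΔA = 0, ΔZ = +1 ⇒ beta-minus decay (β⁻)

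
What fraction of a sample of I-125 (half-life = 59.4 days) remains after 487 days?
N/N₀ = (1/2)^(t/t½) = 0.003404 = 0.34%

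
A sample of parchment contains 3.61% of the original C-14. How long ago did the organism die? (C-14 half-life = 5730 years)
Age = t½ × log₂(1/ratio) = 27460 years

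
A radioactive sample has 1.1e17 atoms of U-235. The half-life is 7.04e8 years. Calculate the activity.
A = λN = 1.083e8 decays/year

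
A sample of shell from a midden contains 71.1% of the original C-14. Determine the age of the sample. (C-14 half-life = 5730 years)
Age = t½ × log₂(1/ratio) = 2820 years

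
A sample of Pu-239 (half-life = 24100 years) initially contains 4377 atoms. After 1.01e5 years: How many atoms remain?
N = N₀(1/2)^(t/t½) = 239.7 atoms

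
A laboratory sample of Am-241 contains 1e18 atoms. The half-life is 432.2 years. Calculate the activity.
A = λN = 1.604e15 decays/year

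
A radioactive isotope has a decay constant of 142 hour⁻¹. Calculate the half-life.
t½ = ln(2)/λ = 0.004881 hours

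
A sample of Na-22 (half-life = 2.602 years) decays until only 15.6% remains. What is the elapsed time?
t = t½ × log₂(N₀/N) = 6.974 years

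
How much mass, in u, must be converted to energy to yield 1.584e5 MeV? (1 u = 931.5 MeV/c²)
m = E/c² = 170 u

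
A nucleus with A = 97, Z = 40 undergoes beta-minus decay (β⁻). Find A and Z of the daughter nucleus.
Daughter: A = 97, Z = 41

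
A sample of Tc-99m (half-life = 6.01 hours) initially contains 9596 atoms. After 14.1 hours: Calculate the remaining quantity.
N = N₀(1/2)^(t/t½) = 1887 atoms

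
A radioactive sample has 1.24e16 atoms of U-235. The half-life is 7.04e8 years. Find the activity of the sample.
A = λN = 1.221e7 decays/year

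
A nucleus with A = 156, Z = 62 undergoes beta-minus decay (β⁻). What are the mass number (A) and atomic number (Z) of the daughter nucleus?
Daughter: A = 156, Z = 63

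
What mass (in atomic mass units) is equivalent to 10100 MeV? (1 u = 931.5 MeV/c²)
m = E/c² = 10.84 u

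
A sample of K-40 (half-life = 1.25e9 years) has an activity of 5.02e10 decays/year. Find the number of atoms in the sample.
N = A/λ = 9.053e19 atoms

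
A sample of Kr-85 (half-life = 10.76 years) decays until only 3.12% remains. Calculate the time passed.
t = t½ × log₂(N₀/N) = 53.82 years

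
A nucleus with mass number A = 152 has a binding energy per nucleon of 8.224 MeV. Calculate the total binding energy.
B.E. = 8.224 × 152 = 1250 MeV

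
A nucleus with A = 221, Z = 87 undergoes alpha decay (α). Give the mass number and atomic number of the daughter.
Daughter: A = 217, Z = 85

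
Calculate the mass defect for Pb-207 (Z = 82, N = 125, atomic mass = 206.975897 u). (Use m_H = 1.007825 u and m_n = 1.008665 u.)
Δm = Z·m_H + N·m_n − M = 1.749 u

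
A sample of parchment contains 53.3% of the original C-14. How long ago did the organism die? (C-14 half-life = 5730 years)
Age = t½ × log₂(1/ratio) = 5202 years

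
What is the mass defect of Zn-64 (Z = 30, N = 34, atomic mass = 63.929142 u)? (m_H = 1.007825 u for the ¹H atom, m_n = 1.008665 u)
Δm = Z·m_H + N·m_n − M = 0.6002 u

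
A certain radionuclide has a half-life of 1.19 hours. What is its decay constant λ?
λ = ln(2)/t½ = 0.5825 hour⁻¹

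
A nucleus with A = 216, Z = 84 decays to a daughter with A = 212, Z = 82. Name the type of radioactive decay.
ΔA = -4, ΔZ = -2 ⇒ alpha decay (α)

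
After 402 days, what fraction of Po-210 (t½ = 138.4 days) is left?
N/N₀ = (1/2)^(t/t½) = 0.1335 = 13.4%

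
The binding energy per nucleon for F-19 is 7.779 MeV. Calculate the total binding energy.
B.E. = 7.779 × 19 = 147.8 MeV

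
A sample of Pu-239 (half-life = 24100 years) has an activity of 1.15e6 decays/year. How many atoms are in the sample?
N = A/λ = 3.998e10 atoms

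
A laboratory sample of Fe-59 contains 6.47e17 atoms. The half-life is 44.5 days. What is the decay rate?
A = λN = 1.008e16 decays/day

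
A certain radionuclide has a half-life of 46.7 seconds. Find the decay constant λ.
λ = ln(2)/t½ = 0.01484 second⁻¹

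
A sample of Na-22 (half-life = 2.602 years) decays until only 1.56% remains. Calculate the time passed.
t = t½ × log₂(N₀/N) = 15.62 years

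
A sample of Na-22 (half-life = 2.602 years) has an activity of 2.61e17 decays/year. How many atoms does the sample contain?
N = A/λ = 9.798e17 atoms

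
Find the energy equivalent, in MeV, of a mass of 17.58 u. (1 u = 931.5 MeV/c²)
E = mc² = 16380 MeV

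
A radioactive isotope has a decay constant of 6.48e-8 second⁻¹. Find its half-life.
t½ = ln(2)/λ = 1.07e7 seconds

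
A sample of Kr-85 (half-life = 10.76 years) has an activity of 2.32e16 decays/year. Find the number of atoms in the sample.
N = A/λ = 3.601e17 atoms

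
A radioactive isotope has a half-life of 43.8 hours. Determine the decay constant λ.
λ = ln(2)/t½ = 0.01583 hour⁻¹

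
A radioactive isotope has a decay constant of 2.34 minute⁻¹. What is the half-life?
t½ = ln(2)/λ = 0.2962 minutes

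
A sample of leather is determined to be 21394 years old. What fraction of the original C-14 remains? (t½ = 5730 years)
N/N₀ = (1/2)^(t/t½) = 0.07517 = 7.52%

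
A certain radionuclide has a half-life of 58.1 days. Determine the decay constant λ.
λ = ln(2)/t½ = 0.01193 day⁻¹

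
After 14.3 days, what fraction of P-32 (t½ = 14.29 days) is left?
N/N₀ = (1/2)^(t/t½) = 0.4998 = 50%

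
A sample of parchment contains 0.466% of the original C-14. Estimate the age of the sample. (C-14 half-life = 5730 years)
Age = t½ × log₂(1/ratio) = 44380 years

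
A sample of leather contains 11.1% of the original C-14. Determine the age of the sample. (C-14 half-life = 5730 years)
Age = t½ × log₂(1/ratio) = 18170 years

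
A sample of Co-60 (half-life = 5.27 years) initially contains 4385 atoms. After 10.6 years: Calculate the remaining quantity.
N = N₀(1/2)^(t/t½) = 1088 atoms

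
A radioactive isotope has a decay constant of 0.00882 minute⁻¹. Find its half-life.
t½ = ln(2)/λ = 78.59 minutes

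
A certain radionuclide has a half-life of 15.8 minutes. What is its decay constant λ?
λ = ln(2)/t½ = 0.04387 minute⁻¹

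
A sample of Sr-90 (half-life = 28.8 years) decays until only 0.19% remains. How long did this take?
t = t½ × log₂(N₀/N) = 260.3 years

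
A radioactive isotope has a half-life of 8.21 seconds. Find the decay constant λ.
λ = ln(2)/t½ = 0.08443 second⁻¹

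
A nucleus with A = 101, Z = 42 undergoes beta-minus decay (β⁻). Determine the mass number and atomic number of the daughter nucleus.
Daughter: A = 101, Z = 43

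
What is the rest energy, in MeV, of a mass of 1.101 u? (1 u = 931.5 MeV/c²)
E = mc² = 1026 MeV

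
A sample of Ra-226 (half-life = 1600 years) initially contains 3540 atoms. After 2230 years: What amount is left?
N = N₀(1/2)^(t/t½) = 1347 atoms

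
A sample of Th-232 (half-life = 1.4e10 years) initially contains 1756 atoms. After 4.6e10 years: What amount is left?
N = N₀(1/2)^(t/t½) = 180.1 atoms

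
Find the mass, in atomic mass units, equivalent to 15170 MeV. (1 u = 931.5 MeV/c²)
m = E/c² = 16.29 u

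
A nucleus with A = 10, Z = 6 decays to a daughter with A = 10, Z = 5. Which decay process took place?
ΔA = 0, ΔZ = -1 ⇒ beta-plus decay (β⁺) or electron capture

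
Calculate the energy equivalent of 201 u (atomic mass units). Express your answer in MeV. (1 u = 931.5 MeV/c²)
E = mc² = 1.872e5 MeV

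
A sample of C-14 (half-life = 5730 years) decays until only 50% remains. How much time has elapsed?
t = t½ × log₂(N₀/N) = 5730 years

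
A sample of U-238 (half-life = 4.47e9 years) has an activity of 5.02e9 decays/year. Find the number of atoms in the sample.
N = A/λ = 3.237e19 atoms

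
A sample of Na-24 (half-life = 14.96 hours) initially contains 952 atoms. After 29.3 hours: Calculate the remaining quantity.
N = N₀(1/2)^(t/t½) = 244.9 atoms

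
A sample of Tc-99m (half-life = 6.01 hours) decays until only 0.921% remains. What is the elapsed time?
t = t½ × log₂(N₀/N) = 40.64 hours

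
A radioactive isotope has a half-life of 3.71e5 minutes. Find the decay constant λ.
λ = ln(2)/t½ = 1.868e-6 minute⁻¹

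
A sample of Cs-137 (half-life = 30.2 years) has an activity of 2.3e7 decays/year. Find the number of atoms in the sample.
N = A/λ = 1.002e9 atoms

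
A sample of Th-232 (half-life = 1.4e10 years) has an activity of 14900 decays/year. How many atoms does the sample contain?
N = A/λ = 3.009e14 atoms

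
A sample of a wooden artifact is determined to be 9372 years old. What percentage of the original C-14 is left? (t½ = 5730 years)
N/N₀ = (1/2)^(t/t½) = 0.3218 = 32.2%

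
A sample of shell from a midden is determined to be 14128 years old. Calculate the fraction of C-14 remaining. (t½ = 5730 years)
N/N₀ = (1/2)^(t/t½) = 0.181 = 18.1%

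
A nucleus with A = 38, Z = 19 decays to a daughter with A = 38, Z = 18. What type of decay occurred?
ΔA = 0, ΔZ = -1 ⇒ beta-plus decay (β⁺) or electron capture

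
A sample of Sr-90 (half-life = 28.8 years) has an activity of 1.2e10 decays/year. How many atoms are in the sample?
N = A/λ = 4.986e11 atoms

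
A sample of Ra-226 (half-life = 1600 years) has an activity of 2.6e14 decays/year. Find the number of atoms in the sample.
N = A/λ = 6.002e17 atoms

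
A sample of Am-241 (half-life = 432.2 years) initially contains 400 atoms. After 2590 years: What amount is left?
N = N₀(1/2)^(t/t½) = 6.282 atoms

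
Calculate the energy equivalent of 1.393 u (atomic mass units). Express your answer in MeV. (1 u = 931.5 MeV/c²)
E = mc² = 1298 MeV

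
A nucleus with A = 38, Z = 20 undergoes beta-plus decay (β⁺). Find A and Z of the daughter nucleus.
Daughter: A = 38, Z = 19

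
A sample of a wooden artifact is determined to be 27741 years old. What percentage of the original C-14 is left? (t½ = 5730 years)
N/N₀ = (1/2)^(t/t½) = 0.03488 = 3.49%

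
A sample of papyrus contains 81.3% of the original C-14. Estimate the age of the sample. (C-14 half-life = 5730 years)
Age = t½ × log₂(1/ratio) = 1711 years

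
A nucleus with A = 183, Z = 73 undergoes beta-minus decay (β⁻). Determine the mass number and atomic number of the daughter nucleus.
Daughter: A = 183, Z = 74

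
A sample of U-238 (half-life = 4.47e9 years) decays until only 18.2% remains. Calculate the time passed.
t = t½ × log₂(N₀/N) = 1.099e10 years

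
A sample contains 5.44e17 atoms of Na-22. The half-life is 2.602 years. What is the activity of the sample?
A = λN = 1.449e17 decays/year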